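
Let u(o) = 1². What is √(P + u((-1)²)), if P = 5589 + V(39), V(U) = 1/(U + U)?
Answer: √34009638/78 ≈ 74.766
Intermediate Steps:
V(U) = 1/(2*U)
u(o) = 1
P = 435943/78 (P = 5589 + (½)/39 = 5589 + (½)*(1/39) = 5589 + 1/78 = 435943/78 ≈ 5589.0)
√(P + u((-1)²)) = √(435943/78 + 1) = √(436021/78) = √34009638/78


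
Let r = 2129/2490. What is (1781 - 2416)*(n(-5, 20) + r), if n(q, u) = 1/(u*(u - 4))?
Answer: -8683879/15936 ≈ -544.92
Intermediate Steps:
n(q, u) = 1/(u*(-4 + u))
r = 2129/2490 (r = 2129*(1/2490) = 2129/2490 ≈ 0.85502)
(1781 - 2416)*(n(-5, 20) + r) = (1781 - 2416)*(1/(20*(-4 + 20)) + 2129/2490) = -635*((1/20)/16 + 2129/2490) = -635*((1/20)*(1/16) + 2129/2490) = -635*(1/320 + 2129/2490) = -635*68377/79680 = -8683879/15936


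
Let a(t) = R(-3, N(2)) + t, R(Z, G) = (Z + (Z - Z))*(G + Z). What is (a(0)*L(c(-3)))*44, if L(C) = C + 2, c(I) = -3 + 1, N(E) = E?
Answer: 0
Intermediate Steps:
R(Z, G) = Z*(G + Z) (R(Z, G) = (Z + 0)*(G + Z) = Z*(G + Z))
c(I) = -2
a(t) = 3 + t (a(t) = -3*(2 - 3) + t = -3*(-1) + t = 3 + t)
L(C) = 2 + C
(a(0)*L(c(-3)))*44 = ((3 + 0)*(2 - 2))*44 = (3*0)*44 = 0*44 = 0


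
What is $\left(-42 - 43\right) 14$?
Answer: $-1190$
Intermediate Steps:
$\left(-42 - 43\right) 14 = \left(-85\right) 14 = -1190$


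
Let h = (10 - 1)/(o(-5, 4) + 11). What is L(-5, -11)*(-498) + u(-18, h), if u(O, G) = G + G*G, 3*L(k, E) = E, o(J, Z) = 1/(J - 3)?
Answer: 1536938/841 ≈ 1827.5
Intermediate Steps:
o(J, Z) = 1/(-3 + J)
L(k, E) = E/3
h = 24/29 (h = (10 - 1)/(1/(-3 - 5) + 11) = 9/(1/(-8) + 11) = 9/(-1/8 + 11) = 9/(87/8) = 9*(8/87) = 24/29 ≈ 0.82759)
u(O, G) = G + G**2
L(-5, -11)*(-498) + u(-18, h) = ((1/3)*(-11))*(-498) + 24*(1 + 24/29)/29 = -11/3*(-498) + (24/29)*(53/29) = 1826 + 1272/841 = 1536938/841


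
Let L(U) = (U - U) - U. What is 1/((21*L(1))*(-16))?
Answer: 1/336 ≈ 0.0029762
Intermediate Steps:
L(U) = -U (L(U) = 0 - U = -U)
1/((21*L(1))*(-16)) = 1/((21*(-1*1))*(-16)) = 1/((21*(-1))*(-16)) = 1/(-21*(-16)) = 1/336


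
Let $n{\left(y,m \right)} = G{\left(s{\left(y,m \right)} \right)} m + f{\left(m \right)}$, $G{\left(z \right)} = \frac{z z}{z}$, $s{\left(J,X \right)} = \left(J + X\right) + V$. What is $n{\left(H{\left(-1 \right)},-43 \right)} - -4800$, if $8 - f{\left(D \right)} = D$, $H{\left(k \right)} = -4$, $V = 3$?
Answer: $6743$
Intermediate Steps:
$s{\left(J,X \right)} = 3 + J + X$ ($s{\left(J,X \right)} = \left(J + X\right) + 3 = 3 + J + X$)
$f{\left(D \right)} = 8 - D$
$G{\left(z \right)} = z$ ($G{\left(z \right)} = \frac{z^{2}}{z} = z$)
$n{\left(y,m \right)} = 8 - m + m \left(3 + m + y\right)$ ($n{\left(y,m \right)} = \left(3 + y + m\right) m - \left(-8 + m\right) = \left(3 + m + y\right) m - \left(-8 + m\right) = m \left(3 + m + y\right) - \left(-8 + m\right) = 8 - m + m \left(3 + m + y\right)$)
$n{\left(H{\left(-1 \right)},-43 \right)} - -4800 = \left(8 - -43 - 43 \left(3 - 43 - 4\right)\right) - -4800 = \left(8 + 43 - -1892\right) + 4800 = \left(8 + 43 + 1892\right) + 4800 = 1943 + 4800 = 6743$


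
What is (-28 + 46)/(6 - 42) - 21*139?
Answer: -5839/2 ≈ -2919.5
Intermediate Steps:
(-28 + 46)/(6 - 42) - 21*139 = 18/(-36) - 2919 = 18*(-1/36) - 2919 = -½ - 2919 = -5839/2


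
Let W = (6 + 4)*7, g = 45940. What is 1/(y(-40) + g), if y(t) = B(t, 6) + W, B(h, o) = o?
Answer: 1/46016 ≈ 2.1732e-5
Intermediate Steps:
W = 70 (W = 10*7 = 70)
y(t) = 76 (y(t) = 6 + 70 = 76)
1/(y(-40) + g) = 1/(76 + 45940) = 1/46016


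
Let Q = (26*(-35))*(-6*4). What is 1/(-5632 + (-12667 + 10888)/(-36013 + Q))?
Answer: -14173/79820557 ≈ -0.00017756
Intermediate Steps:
Q = 21840 (Q = -910*(-24) = 21840)
1/(-5632 + (-12667 + 10888)/(-36013 + Q)) = 1/(-5632 + (-12667 + 10888)/(-36013 + 21840)) = 1/(-5632 - 1779/(-14173)) = 1/(-5632 - 1779*(-1/14173)) = 1/(-5632 + 1779/14173) = 1/(-79820557/14173) = -14173/79820557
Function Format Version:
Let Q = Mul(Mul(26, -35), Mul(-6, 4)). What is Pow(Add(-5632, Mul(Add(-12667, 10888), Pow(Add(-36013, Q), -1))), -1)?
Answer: Rational(-14173, 79820557) ≈ -0.00017756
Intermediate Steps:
Q = 21840 (Q = Mul(-910, -24) = 21840)
Pow(Add(-5632, Mul(Add(-12667, 10888), Pow(Add(-36013, Q), -1))), -1) = Pow(Add(-5632, Mul(Add(-12667, 10888), Pow(Add(-36013, 21840), -1))), -1) = Pow(Add(-5632, Mul(-1779, Pow(-14173, -1))), -1) = Pow(Add(-5632, Mul(-1779, Rational(-1, 14173))), -1) = Pow(Add(-5632, Rational(1779, 14173)), -1) = Pow(Rational(-79820557, 14173), -1) = Rational(-14173, 79820557)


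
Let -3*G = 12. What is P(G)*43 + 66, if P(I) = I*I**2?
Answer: -2686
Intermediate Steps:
G = -4 (G = -1/3*12 = -4)
P(I) = I**3
P(G)*43 + 66 = (-4)**3*43 + 66 = -64*43 + 66 = -2752 + 66 = -2686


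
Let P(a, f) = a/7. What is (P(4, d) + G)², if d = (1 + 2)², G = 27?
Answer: 37249/49 ≈ 760.18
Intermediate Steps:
d = 9 (d = 3² = 9)
P(a, f) = a/7 (P(a, f) = a*(⅐) = a/7)
(P(4, d) + G)² = ((⅐)*4 + 27)² = (4/7 + 27)² = (193/7)² = 37249/49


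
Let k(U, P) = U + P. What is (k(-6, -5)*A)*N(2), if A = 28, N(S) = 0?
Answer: 0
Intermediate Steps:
k(U, P) = P + U
(k(-6, -5)*A)*N(2) = ((-5 - 6)*28)*0 = -11*28*0 = -308*0 = 0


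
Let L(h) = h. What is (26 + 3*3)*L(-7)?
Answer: -245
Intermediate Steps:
(26 + 3*3)*L(-7) = (26 + 3*3)*(-7) = (26 + 9)*(-7) = 35*(-7) = -245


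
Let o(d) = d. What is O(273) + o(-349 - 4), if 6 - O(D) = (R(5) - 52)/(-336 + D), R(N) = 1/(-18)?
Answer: -394435/1134 ≈ -347.83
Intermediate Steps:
R(N) = -1/18
O(D) = 6 + 937/(18*(-336 + D)) (O(D) = 6 - (-1/18 - 52)/(-336 + D) = 6 - (-937)/(18*(-336 + D)) = 6 + 937/(18*(-336 + D)))
O(273) + o(-349 - 4) = (-35351 + 108*273)/(18*(-336 + 273)) + (-349 - 4) = (1/18)*(-35351 + 29484)/(-63) - 353 = (1/18)*(-1/63)*(-5867) - 353 = 5867/1134 - 353 = -394435/1134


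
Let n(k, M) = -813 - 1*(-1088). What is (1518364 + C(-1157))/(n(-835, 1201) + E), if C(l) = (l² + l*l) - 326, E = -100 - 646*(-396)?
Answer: 4195336/255991 ≈ 16.389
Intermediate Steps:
E = 255716 (E = -100 + 255816 = 255716)
C(l) = -326 + 2*l² (C(l) = (l² + l²) - 326 = 2*l² - 326 = -326 + 2*l²)
n(k, M) = 275 (n(k, M) = -813 + 1088 = 275)
(1518364 + C(-1157))/(n(-835, 1201) + E) = (1518364 + (-326 + 2*(-1157)²))/(275 + 255716) = (1518364 + (-326 + 2*1338649))/255991 = (1518364 + (-326 + 2677298))*(1/255991) = (1518364 + 2676972)*(1/255991) = 4195336*(1/255991) = 4195336/255991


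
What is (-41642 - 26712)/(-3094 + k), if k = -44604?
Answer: 34177/23849 ≈ 1.4331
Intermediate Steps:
(-41642 - 26712)/(-3094 + k) = (-41642 - 26712)/(-3094 - 44604) = -68354/(-47698) = -68354*(-1/47698) = 34177/23849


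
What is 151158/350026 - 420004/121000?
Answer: -16090275263/5294143250 ≈ -3.0393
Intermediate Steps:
151158/350026 - 420004/121000 = 151158*(1/350026) - 420004*1/121000 = 75579/175013 - 105001/30250 = -16090275263/5294143250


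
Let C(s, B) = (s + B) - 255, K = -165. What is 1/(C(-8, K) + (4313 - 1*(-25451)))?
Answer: 1/29336 ≈ 3.4088e-5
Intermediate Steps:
C(s, B) = -255 + B + s (C(s, B) = (B + s) - 255 = -255 + B + s)
1/(C(-8, K) + (4313 - 1*(-25451))) = 1/((-255 - 165 - 8) + (4313 - 1*(-25451))) = 1/(-428 + (4313 + 25451)) = 1/(-428 + 29764) = 1/29336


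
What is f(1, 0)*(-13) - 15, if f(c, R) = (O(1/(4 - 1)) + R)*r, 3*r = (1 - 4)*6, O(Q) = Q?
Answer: 11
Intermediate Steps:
r = -6 (r = ((1 - 4)*6)/3 = (-3*6)/3 = (1/3)*(-18) = -6)
f(c, R) = -2 - 6*R (f(c, R) = (1/(4 - 1) + R)*(-6) = (1/3 + R)*(-6) = -2 - 6*R)
f(1, 0)*(-13) - 15 = (-2 - 6*0)*(-13) - 15 = (-2 + 0)*(-13) - 15 = -2*(-13) - 15 = 26 - 15 = 11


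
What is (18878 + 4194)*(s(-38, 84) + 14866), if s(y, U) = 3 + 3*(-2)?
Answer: 342919136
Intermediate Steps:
s(y, U) = -3 (s(y, U) = 3 - 6 = -3)
(18878 + 4194)*(s(-38, 84) + 14866) = (18878 + 4194)*(-3 + 14866) = 23072*14863 = 342919136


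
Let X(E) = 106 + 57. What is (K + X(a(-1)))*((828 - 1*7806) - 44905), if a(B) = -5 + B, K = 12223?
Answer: -642622838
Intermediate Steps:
X(E) = 163
(K + X(a(-1)))*((828 - 1*7806) - 44905) = (12223 + 163)*((828 - 1*7806) - 44905) = 12386*((828 - 7806) - 44905) = 12386*(-6978 - 44905) = 12386*(-51883) = -642622838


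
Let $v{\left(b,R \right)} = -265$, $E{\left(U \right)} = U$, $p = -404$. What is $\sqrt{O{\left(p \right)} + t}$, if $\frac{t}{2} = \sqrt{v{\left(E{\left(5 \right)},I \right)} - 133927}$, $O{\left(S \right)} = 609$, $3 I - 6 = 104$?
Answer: $\sqrt{609 + 8 i \sqrt{8387}} \approx 27.944 + 13.109 i$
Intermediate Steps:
$I = \frac{110}{3}$ ($I = 2 + \frac{1}{3} \cdot 104 = 2 + \frac{104}{3} = \frac{110}{3} \approx 36.667$)
$t = 8 i \sqrt{8387}$ ($t = 2 \sqrt{-265 - 133927} = 2 \sqrt{-134192} = 2 \cdot 4 i \sqrt{8387} = 8 i \sqrt{8387} \approx 732.64 i$)
$\sqrt{O{\left(p \right)} + t} = \sqrt{609 + 8 i \sqrt{8387}}$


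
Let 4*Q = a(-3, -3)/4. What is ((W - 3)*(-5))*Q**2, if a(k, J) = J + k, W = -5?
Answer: 45/8 ≈ 5.6250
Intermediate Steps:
Q = -3/8 (Q = ((-3 - 3)/4)/4 = (-6*1/4)/4 = (1/4)*(-3/2) = -3/8 ≈ -0.37500)
((W - 3)*(-5))*Q**2 = ((-5 - 3)*(-5))*(-3/8)**2 = -8*(-5)*(9/64) = 40*(9/64) = 45/8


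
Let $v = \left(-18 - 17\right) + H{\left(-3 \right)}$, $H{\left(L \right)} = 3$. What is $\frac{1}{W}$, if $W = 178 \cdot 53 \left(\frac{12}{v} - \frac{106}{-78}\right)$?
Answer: $\frac{156}{1448119} \approx 0.00010773$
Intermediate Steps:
$v = -32$ ($v = \left(-18 - 17\right) + 3 = -35 + 3 = -32$)
$W = \frac{1448119}{156}$ ($W = 178 \cdot 53 \left(\frac{12}{-32} - \frac{106}{-78}\right) = 9434 \left(12 \left(- \frac{1}{32}\right) - - \frac{53}{39}\right) = 9434 \left(- \frac{3}{8} + \frac{53}{39}\right) = 9434 \cdot \frac{307}{312} = \frac{1448119}{156} \approx 9282.8$)
$\frac{1}{W} = \frac{1}{\frac{1448119}{156}} = \frac{156}{1448119}$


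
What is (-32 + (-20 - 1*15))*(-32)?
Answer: 2144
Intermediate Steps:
(-32 + (-20 - 1*15))*(-32) = (-32 + (-20 - 15))*(-32) = (-32 - 35)*(-32) = -67*(-32) = 2144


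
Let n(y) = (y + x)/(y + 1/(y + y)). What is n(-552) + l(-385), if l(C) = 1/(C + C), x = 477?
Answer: 63146591/469244930 ≈ 0.13457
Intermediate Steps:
n(y) = (477 + y)/(y + 1/(2*y)) (n(y) = (y + 477)/(y + 1/(y + y)) = (477 + y)/(y + 1/(2*y)))
l(C) = 1/(2*C)
n(-552) + l(-385) = 2*(-552)*(477 - 552)/(1 + 2*(-552)²) + (½)/(-385) = 2*(-552)*(-75)/(1 + 2*304704) + (½)*(-1/385) = 2*(-552)*(-75)/(1 + 609408) - 1/770 = 2*(-552)*(-75)/609409 - 1/770 = 2*(-552)*(1/609409)*(-75) - 1/770 = 82800/609409 - 1/770 = 63146591/469244930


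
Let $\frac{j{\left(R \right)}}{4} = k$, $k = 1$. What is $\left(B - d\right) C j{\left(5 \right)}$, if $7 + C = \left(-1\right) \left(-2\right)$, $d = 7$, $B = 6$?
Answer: $20$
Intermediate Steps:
$C = -5$ ($C = -7 - -2 = -7 + 2 = -5$)
$j{\left(R \right)} = 4$ ($j{\left(R \right)} = 4 \cdot 1 = 4$)
$\left(B - d\right) C j{\left(5 \right)} = \left(6 - 7\right) \left(-5\right) 4 = \left(-1\right) \left(-5\right) 4 = 5 \cdot 4 = 20$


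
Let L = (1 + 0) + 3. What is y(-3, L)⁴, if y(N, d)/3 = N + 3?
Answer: 0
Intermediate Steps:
L = 4 (L = 1 + 3 = 4)
y(N, d) = 9 + 3*N (y(N, d) = 3*(N + 3) = 3*(3 + N) = 9 + 3*N)
y(-3, L)⁴ = (9 + 3*(-3))⁴ = (9 - 9)⁴ = 0⁴ = 0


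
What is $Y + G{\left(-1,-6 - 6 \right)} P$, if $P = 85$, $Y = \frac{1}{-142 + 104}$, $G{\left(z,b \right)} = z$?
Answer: $- \frac{3231}{38} \approx -85.026$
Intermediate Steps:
$Y = - \frac{1}{38}$ ($Y = \frac{1}{-38} = - \frac{1}{38} \approx -0.026316$)
$Y + G{\left(-1,-6 - 6 \right)} P = - \frac{1}{38} - 85 = - \frac{3231}{38}$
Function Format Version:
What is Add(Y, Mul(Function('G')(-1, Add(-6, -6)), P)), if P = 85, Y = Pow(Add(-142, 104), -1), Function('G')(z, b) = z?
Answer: Rational(-3231, 38) ≈ -85.026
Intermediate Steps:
Y = Rational(-1, 38) (Y = Pow(-38, -1) = Rational(-1, 38) ≈ -0.026316)
Add(Y, Mul(Function('G')(-1, Add(-6, -6)), P)) = Add(Rational(-1, 38), Mul(-1, 85)) = Add(Rational(-1, 38), -85) = Rational(-3231, 38)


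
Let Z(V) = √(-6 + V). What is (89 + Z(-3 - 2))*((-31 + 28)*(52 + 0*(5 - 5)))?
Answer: -13884 - 156*I*√11 ≈ -13884.0 - 517.39*I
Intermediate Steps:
(89 + Z(-3 - 2))*((-31 + 28)*(52 + 0*(5 - 5))) = (89 + √(-6 + (-3 - 2)))*((-31 + 28)*(52 + 0*(5 - 5))) = (89 + √(-6 - 5))*(-3*(52 + 0*0)) = (89 + √(-11))*(-3*(52 + 0)) = (89 + I*√11)*(-3*52) = (89 + I*√11)*(-156) = -13884 - 156*I*√11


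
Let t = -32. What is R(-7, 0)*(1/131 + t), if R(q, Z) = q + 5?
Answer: 8382/131 ≈ 63.985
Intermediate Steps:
R(q, Z) = 5 + q
R(-7, 0)*(1/131 + t) = (5 - 7)*(1/131 - 32) = -2*(1/131 - 32) = -2*(-4191/131) = 8382/131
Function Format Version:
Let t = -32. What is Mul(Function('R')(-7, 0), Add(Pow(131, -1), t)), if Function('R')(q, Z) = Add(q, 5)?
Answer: Rational(8382, 131) ≈ 63.985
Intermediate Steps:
Function('R')(q, Z) = Add(5, q)
Mul(Function('R')(-7, 0), Add(Pow(131, -1), t)) = Mul(Add(5, -7), Add(Pow(131, -1), -32)) = Mul(-2, Add(Rational(1, 131), -32)) = Mul(-2, Rational(-4191, 131)) = Rational(8382, 131)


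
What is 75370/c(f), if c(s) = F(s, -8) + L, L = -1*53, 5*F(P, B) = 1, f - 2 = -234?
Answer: -188425/132 ≈ -1427.5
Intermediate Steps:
f = -232 (f = 2 - 234 = -232)
F(P, B) = 1/5 (F(P, B) = (1/5)*1 = 1/5)
L = -53
c(s) = -264/5 (c(s) = 1/5 - 53 = -264/5)
75370/c(f) = 75370/(-264/5) = 75370*(-5/264) = -188425/132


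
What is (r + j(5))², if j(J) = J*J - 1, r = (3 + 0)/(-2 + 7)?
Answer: 15129/25 ≈ 605.16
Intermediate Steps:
r = ⅗ (r = 3/5 = 3*(⅕) = ⅗ ≈ 0.60000)
j(J) = -1 + J² (j(J) = J² - 1 = -1 + J²)
(r + j(5))² = (⅗ + (-1 + 5²))² = (⅗ + (-1 + 25))² = (⅗ + 24)² = (123/5)² = 15129/25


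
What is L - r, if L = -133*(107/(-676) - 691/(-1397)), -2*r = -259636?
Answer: -122638730017/944372 ≈ -1.2986e+5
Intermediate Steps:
r = 129818 (r = -½*(-259636) = 129818)
L = -42245721/944372 (L = -133*(107*(-1/676) - 691*(-1/1397)) = -133*(-107/676 + 691/1397) = -133*317637/944372 = -42245721/944372 ≈ -44.734)
L - r = -42245721/944372 - 1*129818 = -42245721/944372 - 129818 = -122638730017/944372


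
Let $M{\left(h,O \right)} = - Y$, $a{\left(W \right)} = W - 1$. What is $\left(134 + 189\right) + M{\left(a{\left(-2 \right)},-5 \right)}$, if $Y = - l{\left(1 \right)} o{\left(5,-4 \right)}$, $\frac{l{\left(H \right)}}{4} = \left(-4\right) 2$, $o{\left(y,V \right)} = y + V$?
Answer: $291$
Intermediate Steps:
$o{\left(y,V \right)} = V + y$
$l{\left(H \right)} = -32$ ($l{\left(H \right)} = 4 \left(\left(-4\right) 2\right) = 4 \left(-8\right) = -32$)
$a{\left(W \right)} = -1 + W$ ($a{\left(W \right)} = W - 1 = -1 + W$)
$Y = 32$ ($Y = \left(-1\right) \left(-32\right) \left(-4 + 5\right) = 32 \cdot 1 = 32$)
$M{\left(h,O \right)} = -32$ ($M{\left(h,O \right)} = \left(-1\right) 32 = -32$)
$\left(134 + 189\right) + M{\left(a{\left(-2 \right)},-5 \right)} = \left(134 + 189\right) - 32 = 323 - 32 = 291$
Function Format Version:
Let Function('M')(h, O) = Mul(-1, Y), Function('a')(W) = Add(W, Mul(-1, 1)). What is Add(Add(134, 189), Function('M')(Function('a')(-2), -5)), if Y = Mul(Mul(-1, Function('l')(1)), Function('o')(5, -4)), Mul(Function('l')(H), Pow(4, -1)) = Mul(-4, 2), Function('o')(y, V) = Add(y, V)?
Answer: 291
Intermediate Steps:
Function('o')(y, V) = Add(V, y)
Function('l')(H) = -32 (Function('l')(H) = Mul(4, Mul(-4, 2)) = Mul(4, -8) = -32)
Function('a')(W) = Add(-1, W) (Function('a')(W) = Add(W, -1) = Add(-1, W))
Y = 32 (Y = Mul(Mul(-1, -32), Add(-4, 5)) = Mul(32, 1) = 32)
Function('M')(h, O) = -32 (Function('M')(h, O) = Mul(-1, 32) = -32)
Add(Add(134, 189), Function('M')(Function('a')(-2), -5)) = Add(Add(134, 189), -32) = Add(323, -32) = 291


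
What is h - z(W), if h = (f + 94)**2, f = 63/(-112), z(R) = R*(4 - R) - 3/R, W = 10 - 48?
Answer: 50228035/4864 ≈ 10326.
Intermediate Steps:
W = -38
z(R) = -3/R + R*(4 - R)
f = -9/16 (f = 63*(-1/112) = -9/16 ≈ -0.56250)
h = 2235025/256 (h = (-9/16 + 94)**2 = (1495/16)**2 = 2235025/256 ≈ 8730.6)
h - z(W) = 2235025/256 - (-3 + (-38)**2*(4 - 1*(-38)))/(-38) = 2235025/256 - (-1)*(-3 + 1444*(4 + 38))/38 = 2235025/256 - (-1)*(-3 + 1444*42)/38 = 2235025/256 - (-1)*(-3 + 60648)/38 = 2235025/256 - (-1)*60645/38 = 2235025/256 - 1*(-60645/38) = 2235025/256 + 60645/38 = 50228035/4864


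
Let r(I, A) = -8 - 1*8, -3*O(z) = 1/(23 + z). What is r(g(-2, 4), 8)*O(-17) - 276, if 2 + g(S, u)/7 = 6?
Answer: -2476/9 ≈ -275.11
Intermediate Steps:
O(z) = -1/(3*(23 + z))
g(S, u) = 28 (g(S, u) = -14 + 7*6 = -14 + 42 = 28)
r(I, A) = -16 (r(I, A) = -8 - 8 = -16)
r(g(-2, 4), 8)*O(-17) - 276 = -(-16)/(69 + 3*(-17)) - 276 = -(-16)/(69 - 51) - 276 = -(-16)/18 - 276 = -16*(-1/18) - 276 = 8/9 - 276 = -2476/9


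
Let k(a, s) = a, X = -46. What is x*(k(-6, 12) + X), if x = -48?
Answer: 2496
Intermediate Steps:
x*(k(-6, 12) + X) = -48*(-6 - 46) = -48*(-52) = 2496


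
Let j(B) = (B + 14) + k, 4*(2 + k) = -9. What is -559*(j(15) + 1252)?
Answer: -2854813/4 ≈ -7.1370e+5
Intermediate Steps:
k = -17/4 (k = -2 + (¼)*(-9) = -2 - 9/4 = -17/4 ≈ -4.2500)
j(B) = 39/4 + B (j(B) = (B + 14) - 17/4 = (14 + B) - 17/4 = 39/4 + B)
-559*(j(15) + 1252) = -559*((39/4 + 15) + 1252) = -559*(99/4 + 1252) = -559*5107/4 = -2854813/4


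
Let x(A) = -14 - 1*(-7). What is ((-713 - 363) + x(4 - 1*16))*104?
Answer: -112632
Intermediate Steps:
x(A) = -7 (x(A) = -14 + 7 = -7)
((-713 - 363) + x(4 - 1*16))*104 = ((-713 - 363) - 7)*104 = (-1076 - 7)*104 = -1083*104 = -112632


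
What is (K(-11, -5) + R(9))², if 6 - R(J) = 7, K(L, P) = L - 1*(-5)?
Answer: 49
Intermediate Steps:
K(L, P) = 5 + L (K(L, P) = L + 5 = 5 + L)
R(J) = -1 (R(J) = 6 - 1*7 = 6 - 7 = -1)
(K(-11, -5) + R(9))² = ((5 - 11) - 1)² = (-6 - 1)² = (-7)² = 49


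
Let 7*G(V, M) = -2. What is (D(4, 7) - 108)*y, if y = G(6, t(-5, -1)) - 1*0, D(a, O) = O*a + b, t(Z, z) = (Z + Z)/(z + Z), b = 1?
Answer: 158/7 ≈ 22.571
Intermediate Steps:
t(Z, z) = 2*Z/(Z + z) (t(Z, z) = (2*Z)/(Z + z) = 2*Z/(Z + z))
G(V, M) = -2/7 (G(V, M) = (⅐)*(-2) = -2/7)
D(a, O) = 1 + O*a (D(a, O) = O*a + 1 = 1 + O*a)
y = -2/7 (y = -2/7 - 1*0 = -2/7 + 0 = -2/7 ≈ -0.28571)
(D(4, 7) - 108)*y = ((1 + 7*4) - 108)*(-2/7) = ((1 + 28) - 108)*(-2/7) = (29 - 108)*(-2/7) = -79*(-2/7) = 158/7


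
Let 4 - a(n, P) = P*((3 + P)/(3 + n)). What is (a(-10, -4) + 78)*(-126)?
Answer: -10404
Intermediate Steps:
a(n, P) = 4 - P*(3 + P)/(3 + n)
(a(-10, -4) + 78)*(-126) = ((12 - 1*(-4)**2 - 3*(-4) + 4*(-10))/(3 - 10) + 78)*(-126) = ((12 - 1*16 + 12 - 40)/(-7) + 78)*(-126) = (-(12 - 16 + 12 - 40)/7 + 78)*(-126) = (-1/7*(-32) + 78)*(-126) = (32/7 + 78)*(-126) = (578/7)*(-126) = -10404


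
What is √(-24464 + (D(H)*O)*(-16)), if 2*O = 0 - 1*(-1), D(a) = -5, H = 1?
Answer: 2*I*√6106 ≈ 156.28*I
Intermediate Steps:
O = ½ (O = (0 - 1*(-1))/2 = (0 + 1)/2 = (½)*1 = ½ ≈ 0.50000)
√(-24464 + (D(H)*O)*(-16)) = √(-24464 - 5*½*(-16)) = √(-24464 - 5/2*(-16)) = √(-24464 + 40) = √(-24424) = 2*I*√6106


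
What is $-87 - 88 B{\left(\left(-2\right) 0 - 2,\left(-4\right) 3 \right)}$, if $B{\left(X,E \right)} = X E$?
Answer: $-2199$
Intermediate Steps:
$B{\left(X,E \right)} = E X$
$-87 - 88 B{\left(\left(-2\right) 0 - 2,\left(-4\right) 3 \right)} = -87 - 88 \left(-4\right) 3 \left(\left(-2\right) 0 - 2\right) = -87 - 88 \left(- 12 \left(0 - 2\right)\right) = -87 - 88 \left(\left(-12\right) \left(-2\right)\right) = -87 - 2112 = -2199$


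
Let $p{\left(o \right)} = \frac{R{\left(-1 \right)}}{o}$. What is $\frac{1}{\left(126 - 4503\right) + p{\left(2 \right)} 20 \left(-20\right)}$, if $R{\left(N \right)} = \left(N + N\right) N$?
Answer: $- \frac{1}{4777} \approx -0.00020934$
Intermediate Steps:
$R{\left(N \right)} = 2 N^{2}$ ($R{\left(N \right)} = 2 N N = 2 N^{2}$)
$p{\left(o \right)} = \frac{2}{o}$ ($p{\left(o \right)} = \frac{2 \left(-1\right)^{2}}{o} = \frac{2 \cdot 1}{o} = \frac{2}{o}$)
$\frac{1}{\left(126 - 4503\right) + p{\left(2 \right)} 20 \left(-20\right)} = \frac{1}{\left(126 - 4503\right) + \frac{2}{2} \cdot 20 \left(-20\right)} = \frac{1}{\left(126 - 4503\right) + 2 \cdot \frac{1}{2} \cdot 20 \left(-20\right)} = \frac{1}{-4377 + 1 \cdot 20 \left(-20\right)} = \frac{1}{-4377 + 20 \left(-20\right)} = \frac{1}{-4377 - 400} = \frac{1}{-4777} = - \frac{1}{4777}$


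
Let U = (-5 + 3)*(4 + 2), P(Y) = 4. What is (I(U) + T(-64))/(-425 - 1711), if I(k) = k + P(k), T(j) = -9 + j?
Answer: 27/712 ≈ 0.037921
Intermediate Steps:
U = -12 (U = -2*6 = -12)
I(k) = 4 + k (I(k) = k + 4 = 4 + k)
(I(U) + T(-64))/(-425 - 1711) = ((4 - 12) + (-9 - 64))/(-425 - 1711) = (-8 - 73)/(-2136) = -81*(-1/2136) = 27/712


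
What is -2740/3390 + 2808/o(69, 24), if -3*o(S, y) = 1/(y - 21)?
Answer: -8567482/339 ≈ -25273.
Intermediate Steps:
o(S, y) = -1/(3*(-21 + y)) (o(S, y) = -1/(3*(y - 21)) = -1/(3*(-21 + y)))
-2740/3390 + 2808/o(69, 24) = -2740/3390 + 2808/((-1/(-63 + 3*24))) = -2740*1/3390 + 2808/((-1/(-63 + 72))) = -274/339 + 2808/((-1/9)) = -274/339 + 2808/((-1*⅑)) = -274/339 + 2808/(-⅑) = -274/339 + 2808*(-9) = -274/339 - 25272 = -8567482/339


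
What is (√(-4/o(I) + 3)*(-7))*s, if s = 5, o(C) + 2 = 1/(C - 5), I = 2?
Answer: -5*√231 ≈ -75.993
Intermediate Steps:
o(C) = -2 + 1/(-5 + C) (o(C) = -2 + 1/(C - 5) = -2 + 1/(-5 + C))
(√(-4/o(I) + 3)*(-7))*s = (√(-4*(-5 + 2)/(11 - 2*2) + 3)*(-7))*5 = (√(-4*(-3/(11 - 4)) + 3)*(-7))*5 = (√(-4/((-⅓*7)) + 3)*(-7))*5 = (√(-4/(-7/3) + 3)*(-7))*5 = (√(-4*(-3/7) + 3)*(-7))*5 = (√(12/7 + 3)*(-7))*5 = (√(33/7)*(-7))*5 = ((√231/7)*(-7))*5 = -√231*5 = -5*√231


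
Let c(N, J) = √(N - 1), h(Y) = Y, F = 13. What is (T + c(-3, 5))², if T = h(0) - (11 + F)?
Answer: 572 - 96*I ≈ 572.0 - 96.0*I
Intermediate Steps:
T = -24 (T = 0 - (11 + 13) = 0 - 1*24 = 0 - 24 = -24)
c(N, J) = √(-1 + N)
(T + c(-3, 5))² = (-24 + √(-1 - 3))² = (-24 + √(-4))² = (-24 + 2*I)²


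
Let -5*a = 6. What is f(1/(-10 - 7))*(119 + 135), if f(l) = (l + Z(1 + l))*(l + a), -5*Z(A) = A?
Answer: 570738/7225 ≈ 78.995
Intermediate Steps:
Z(A) = -A/5
a = -6/5 (a = -⅕*6 = -6/5 ≈ -1.2000)
f(l) = (-6/5 + l)*(-⅕ + 4*l/5) (f(l) = (l - (1 + l)/5)*(l - 6/5) = (l + (-⅕ - l/5))*(-6/5 + l) = (-⅕ + 4*l/5)*(-6/5 + l) = (-6/5 + l)*(-⅕ + 4*l/5))
f(1/(-10 - 7))*(119 + 135) = (6/25 - 29/(25*(-10 - 7)) + 4*(1/(-10 - 7))²/5)*(119 + 135) = (6/25 - 29/25/(-17) + 4*(1/(-17))²/5)*254 = (6/25 - 29/25*(-1/17) + 4*(-1/17)²/5)*254 = (6/25 + 29/425 + (⅘)*(1/289))*254 = (6/25 + 29/425 + 4/1445)*254 = (2247/7225)*254 = 570738/7225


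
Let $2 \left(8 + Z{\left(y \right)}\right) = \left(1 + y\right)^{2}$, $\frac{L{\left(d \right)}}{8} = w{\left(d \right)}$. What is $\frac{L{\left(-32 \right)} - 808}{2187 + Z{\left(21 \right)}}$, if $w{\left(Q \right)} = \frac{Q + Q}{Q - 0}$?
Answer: $- \frac{88}{269} \approx -0.32714$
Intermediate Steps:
$w{\left(Q \right)} = 2$ ($w{\left(Q \right)} = \frac{2 Q}{Q + \left(-1 + 1\right)} = \frac{2 Q}{Q + 0} = \frac{2 Q}{Q} = 2$)
$L{\left(d \right)} = 16$ ($L{\left(d \right)} = 8 \cdot 2 = 16$)
$Z{\left(y \right)} = -8 + \frac{\left(1 + y\right)^{2}}{2}$
$\frac{L{\left(-32 \right)} - 808}{2187 + Z{\left(21 \right)}} = \frac{16 - 808}{2187 - \left(8 - \frac{\left(1 + 21\right)^{2}}{2}\right)} = - \frac{792}{2187 - \left(8 - \frac{22^{2}}{2}\right)} = - \frac{792}{2187 + \left(-8 + \frac{1}{2} \cdot 484\right)} = - \frac{792}{2187 + \left(-8 + 242\right)} = - \frac{792}{2187 + 234} = - \frac{792}{2421} = \left(-792\right) \frac{1}{2421} = - \frac{88}{269}$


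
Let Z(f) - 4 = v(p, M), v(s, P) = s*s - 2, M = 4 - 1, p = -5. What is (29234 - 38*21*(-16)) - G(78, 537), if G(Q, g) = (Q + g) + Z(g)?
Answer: 41360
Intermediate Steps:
M = 3
v(s, P) = -2 + s² (v(s, P) = s² - 2 = -2 + s²)
Z(f) = 27 (Z(f) = 4 + (-2 + (-5)²) = 4 + (-2 + 25) = 4 + 23 = 27)
G(Q, g) = 27 + Q + g (G(Q, g) = (Q + g) + 27 = 27 + Q + g)
(29234 - 38*21*(-16)) - G(78, 537) = (29234 - 38*21*(-16)) - (27 + 78 + 537) = (29234 - 798*(-16)) - 1*642 = (29234 + 12768) - 642 = 42002 - 642 = 41360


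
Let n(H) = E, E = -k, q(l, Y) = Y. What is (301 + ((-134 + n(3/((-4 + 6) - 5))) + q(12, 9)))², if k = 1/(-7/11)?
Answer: 1545049/49 ≈ 31532.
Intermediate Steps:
k = -11/7 (k = 1/(-7*1/11) = 1/(-7/11) = -11/7 ≈ -1.5714)
E = 11/7 (E = -1*(-11/7) = 11/7 ≈ 1.5714)
n(H) = 11/7
(301 + ((-134 + n(3/((-4 + 6) - 5))) + q(12, 9)))² = (301 + ((-134 + 11/7) + 9))² = (301 + (-927/7 + 9))² = (301 - 864/7)² = (1243/7)² = 1545049/49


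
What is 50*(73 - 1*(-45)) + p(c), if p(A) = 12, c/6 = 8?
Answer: 5912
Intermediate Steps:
c = 48 (c = 6*8 = 48)
50*(73 - 1*(-45)) + p(c) = 50*(73 - 1*(-45)) + 12 = 50*(73 + 45) + 12 = 50*118 + 12 = 5900 + 12 = 5912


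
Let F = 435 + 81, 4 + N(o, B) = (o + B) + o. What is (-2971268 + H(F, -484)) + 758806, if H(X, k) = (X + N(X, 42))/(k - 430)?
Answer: -1011095927/457 ≈ -2.2125e+6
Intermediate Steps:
N(o, B) = -4 + B + 2*o (N(o, B) = -4 + ((o + B) + o) = -4 + ((B + o) + o) = -4 + (B + 2*o) = -4 + B + 2*o)
F = 516
H(X, k) = (38 + 3*X)/(-430 + k) (H(X, k) = (X + (-4 + 42 + 2*X))/(k - 430) = (X + (38 + 2*X))/(-430 + k) = (38 + 3*X)/(-430 + k))
(-2971268 + H(F, -484)) + 758806 = (-2971268 + (38 + 3*516)/(-430 - 484)) + 758806 = (-2971268 + (38 + 1548)/(-914)) + 758806 = (-2971268 - 1/914*1586) + 758806 = (-2971268 - 793/457) + 758806 = -1357870269/457 + 758806 = -1011095927/457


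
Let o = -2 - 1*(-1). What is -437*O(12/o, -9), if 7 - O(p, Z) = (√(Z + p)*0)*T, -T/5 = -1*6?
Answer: -3059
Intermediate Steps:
o = -1 (o = -2 + 1 = -1)
T = 30 (T = -(-5)*6 = -5*(-6) = 30)
O(p, Z) = 7 (O(p, Z) = 7 - √(Z + p)*0*30 = 7 - 0*30 = 7 - 1*0 = 7 + 0 = 7)
-437*O(12/o, -9) = -437*7 = -3059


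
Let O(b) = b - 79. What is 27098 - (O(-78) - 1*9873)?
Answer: 37128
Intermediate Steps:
O(b) = -79 + b
27098 - (O(-78) - 1*9873) = 27098 - ((-79 - 78) - 1*9873) = 27098 - (-157 - 9873) = 27098 - 1*(-10030) = 27098 + 10030 = 37128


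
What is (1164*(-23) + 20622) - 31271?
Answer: -37421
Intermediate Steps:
(1164*(-23) + 20622) - 31271 = (-26772 + 20622) - 31271 = -6150 - 31271 = -37421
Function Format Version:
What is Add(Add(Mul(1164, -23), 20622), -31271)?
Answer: -37421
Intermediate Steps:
Add(Add(Mul(1164, -23), 20622), -31271) = Add(Add(-26772, 20622), -31271) = Add(-6150, -31271) = -37421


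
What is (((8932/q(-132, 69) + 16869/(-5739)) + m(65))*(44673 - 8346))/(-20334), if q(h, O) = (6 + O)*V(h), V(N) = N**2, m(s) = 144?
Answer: -97052468164651/385099525800 ≈ -252.02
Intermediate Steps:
q(h, O) = h**2*(6 + O) (q(h, O) = (6 + O)*h**2 = h**2*(6 + O))
(((8932/q(-132, 69) + 16869/(-5739)) + m(65))*(44673 - 8346))/(-20334) = (((8932/(((-132)**2*(6 + 69))) + 16869/(-5739)) + 144)*(44673 - 8346))/(-20334) = (((8932/((17424*75)) + 16869*(-1/5739)) + 144)*36327)*(-1/20334) = (((8932/1306800 - 5623/1913) + 144)*36327)*(-1/20334) = (((8932*(1/1306800) - 5623/1913) + 144)*36327)*(-1/20334) = (((203/29700 - 5623/1913) + 144)*36327)*(-1/20334) = ((-166614761/56816100 + 144)*36327)*(-1/20334) = ((8014903639/56816100)*36327)*(-1/20334) = (97052468164651/18938700)*(-1/20334) = -97052468164651/385099525800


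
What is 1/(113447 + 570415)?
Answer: 1/683862 ≈ 1.4623e-6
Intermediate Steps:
1/(113447 + 570415) = 1/683862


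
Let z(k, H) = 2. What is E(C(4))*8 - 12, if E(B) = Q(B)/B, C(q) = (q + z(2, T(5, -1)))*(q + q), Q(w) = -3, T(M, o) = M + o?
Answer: -25/2 ≈ -12.500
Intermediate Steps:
C(q) = 2*q*(2 + q) (C(q) = (q + 2)*(q + q) = (2 + q)*(2*q) = 2*q*(2 + q))
E(B) = -3/B
E(C(4))*8 - 12 = -3*1/(8*(2 + 4))*8 - 12 = -3/(2*4*6)*8 - 12 = -3/48*8 - 12 = -3*1/48*8 - 12 = -1/16*8 - 12 = -½ - 12 = -25/2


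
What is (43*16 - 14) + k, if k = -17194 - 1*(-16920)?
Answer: 400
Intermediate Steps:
k = -274 (k = -17194 + 16920 = -274)
(43*16 - 14) + k = (43*16 - 14) - 274 = (688 - 14) - 274 = 674 - 274 = 400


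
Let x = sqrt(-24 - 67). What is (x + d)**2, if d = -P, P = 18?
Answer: (18 - I*sqrt(91))**2 ≈ 233.0 - 343.42*I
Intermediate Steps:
d = -18 (d = -1*18 = -18)
x = I*sqrt(91) (x = sqrt(-91) = I*sqrt(91) ≈ 9.5394*I)
(x + d)**2 = (I*sqrt(91) - 18)**2 = (-18 + I*sqrt(91))**2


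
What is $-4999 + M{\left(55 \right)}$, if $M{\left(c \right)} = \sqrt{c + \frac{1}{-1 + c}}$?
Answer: $-4999 + \frac{\sqrt{17826}}{18} \approx -4991.6$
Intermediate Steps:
$-4999 + M{\left(55 \right)} = -4999 + \sqrt{\frac{1 + 55 \left(-1 + 55\right)}{-1 + 55}} = -4999 + \sqrt{\frac{1 + 55 \cdot 54}{54}} = -4999 + \sqrt{\frac{1 + 2970}{54}} = -4999 + \sqrt{\frac{1}{54} \cdot 2971} = -4999 + \sqrt{\frac{2971}{54}} = -4999 + \frac{\sqrt{17826}}{18}$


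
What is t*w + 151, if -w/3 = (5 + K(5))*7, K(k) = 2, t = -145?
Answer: 21466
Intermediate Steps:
w = -147 (w = -3*(5 + 2)*7 = -21*7 = -3*49 = -147)
t*w + 151 = -145*(-147) + 151 = 21315 + 151 = 21466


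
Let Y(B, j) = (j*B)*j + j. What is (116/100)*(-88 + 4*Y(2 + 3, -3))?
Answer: 464/5 ≈ 92.800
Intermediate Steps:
Y(B, j) = j + B*j**2 (Y(B, j) = (B*j)*j + j = B*j**2 + j = j + B*j**2)
(116/100)*(-88 + 4*Y(2 + 3, -3)) = (116/100)*(-88 + 4*(-3*(1 + (2 + 3)*(-3)))) = (116*(1/100))*(-88 + 4*(-3*(1 + 5*(-3)))) = 29*(-88 + 4*(-3*(1 - 15)))/25 = 29*(-88 + 4*(-3*(-14)))/25 = 29*(-88 + 4*42)/25 = 29*(-88 + 168)/25 = (29/25)*80 = 464/5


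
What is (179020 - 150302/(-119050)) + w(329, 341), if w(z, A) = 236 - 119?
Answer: 10663205076/59525 ≈ 1.7914e+5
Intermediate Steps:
w(z, A) = 117
(179020 - 150302/(-119050)) + w(329, 341) = (179020 - 150302/(-119050)) + 117 = (179020 - 150302*(-1/119050)) + 117 = (179020 + 75151/59525) + 117 = 10656240651/59525 + 117 = 10663205076/59525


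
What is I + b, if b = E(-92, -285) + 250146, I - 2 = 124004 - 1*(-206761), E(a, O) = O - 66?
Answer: 580562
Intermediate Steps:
E(a, O) = -66 + O
I = 330767 (I = 2 + (124004 - 1*(-206761)) = 2 + (124004 + 206761) = 2 + 330765 = 330767)
b = 249795 (b = (-66 - 285) + 250146 = -351 + 250146 = 249795)
I + b = 330767 + 249795 = 580562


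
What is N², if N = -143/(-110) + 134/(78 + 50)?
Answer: 564001/102400 ≈ 5.5078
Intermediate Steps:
N = 751/320 (N = -143*(-1/110) + 134/128 = 13/10 + 134*(1/128) = 13/10 + 67/64 = 751/320 ≈ 2.3469)
N² = (751/320)² = 564001/102400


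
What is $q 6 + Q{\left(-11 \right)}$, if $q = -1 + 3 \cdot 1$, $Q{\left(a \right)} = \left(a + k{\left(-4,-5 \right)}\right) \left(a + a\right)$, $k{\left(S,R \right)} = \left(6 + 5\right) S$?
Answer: $1222$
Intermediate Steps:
$k{\left(S,R \right)} = 11 S$
$Q{\left(a \right)} = 2 a \left(-44 + a\right)$ ($Q{\left(a \right)} = \left(a + 11 \left(-4\right)\right) \left(a + a\right) = \left(a - 44\right) 2 a = \left(-44 + a\right) 2 a = 2 a \left(-44 + a\right)$)
$q = 2$ ($q = -1 + 3 = 2$)
$q 6 + Q{\left(-11 \right)} = 2 \cdot 6 + 2 \left(-11\right) \left(-44 - 11\right) = 12 + 2 \left(-11\right) \left(-55\right) = 12 + 1210 = 1222$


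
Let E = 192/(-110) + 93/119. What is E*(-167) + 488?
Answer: 4247563/6545 ≈ 648.98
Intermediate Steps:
E = -6309/6545 (E = 192*(-1/110) + 93*(1/119) = -96/55 + 93/119 = -6309/6545 ≈ -0.96394)
E*(-167) + 488 = -6309/6545*(-167) + 488 = 1053603/6545 + 488 = 4247563/6545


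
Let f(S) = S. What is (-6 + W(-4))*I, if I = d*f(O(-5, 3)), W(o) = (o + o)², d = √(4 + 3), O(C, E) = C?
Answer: -290*√7 ≈ -767.27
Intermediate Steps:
d = √7 ≈ 2.6458
W(o) = 4*o² (W(o) = (2*o)² = 4*o²)
I = -5*√7 (I = √7*(-5) = -5*√7 ≈ -13.229)
(-6 + W(-4))*I = (-6 + 4*(-4)²)*(-5*√7) = (-6 + 4*16)*(-5*√7) = (-6 + 64)*(-5*√7) = 58*(-5*√7) = -290*√7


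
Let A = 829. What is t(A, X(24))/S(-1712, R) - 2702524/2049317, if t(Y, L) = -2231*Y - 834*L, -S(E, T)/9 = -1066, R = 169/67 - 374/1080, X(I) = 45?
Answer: -3893048624449/19661147298 ≈ -198.01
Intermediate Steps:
R = 78731/36180 (R = 169*(1/67) - 374*1/1080 = 169/67 - 187/540 = 78731/36180 ≈ 2.1761)
S(E, T) = 9594 (S(E, T) = -9*(-1066) = 9594)
t(A, X(24))/S(-1712, R) - 2702524/2049317 = (-2231*829 - 834*45)/9594 - 2702524/2049317 = (-1849499 - 37530)*(1/9594) - 2702524*1/2049317 = -1887029*1/9594 - 2702524/2049317 = -1887029/9594 - 2702524/2049317 = -3893048624449/19661147298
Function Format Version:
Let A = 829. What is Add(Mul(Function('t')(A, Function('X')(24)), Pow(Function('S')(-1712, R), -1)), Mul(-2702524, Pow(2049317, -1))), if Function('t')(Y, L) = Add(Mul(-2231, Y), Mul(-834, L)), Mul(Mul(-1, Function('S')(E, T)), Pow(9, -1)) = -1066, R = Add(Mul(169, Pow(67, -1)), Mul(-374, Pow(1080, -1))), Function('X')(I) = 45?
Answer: Rational(-3893048624449, 19661147298) ≈ -198.01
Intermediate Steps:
R = Rational(78731, 36180) (R = Add(Mul(169, Rational(1, 67)), Mul(-374, Rational(1, 1080))) = Add(Rational(169, 67), Rational(-187, 540)) = Rational(78731, 36180) ≈ 2.1761)
Function('S')(E, T) = 9594 (Function('S')(E, T) = Mul(-9, -1066) = 9594)
Add(Mul(Function('t')(A, Function('X')(24)), Pow(Function('S')(-1712, R), -1)), Mul(-2702524, Pow(2049317, -1))) = Add(Mul(Add(Mul(-2231, 829), Mul(-834, 45)), Pow(9594, -1)), Mul(-2702524, Pow(2049317, -1))) = Add(Mul(Add(-1849499, -37530), Rational(1, 9594)), Mul(-2702524, Rational(1, 2049317))) = Add(Mul(-1887029, Rational(1, 9594)), Rational(-2702524, 2049317)) = Add(Rational(-1887029, 9594), Rational(-2702524, 2049317)) = Rational(-3893048624449, 19661147298)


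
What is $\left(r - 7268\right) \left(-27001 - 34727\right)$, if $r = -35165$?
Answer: $2619304224$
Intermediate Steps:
$\left(r - 7268\right) \left(-27001 - 34727\right) = \left(-35165 - 7268\right) \left(-27001 - 34727\right) = \left(-42433\right) \left(-61728\right) = 2619304224$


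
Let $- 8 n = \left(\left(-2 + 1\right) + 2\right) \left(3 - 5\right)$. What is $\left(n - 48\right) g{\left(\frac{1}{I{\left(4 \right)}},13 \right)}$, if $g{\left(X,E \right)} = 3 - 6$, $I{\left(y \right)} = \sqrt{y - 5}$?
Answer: $\frac{573}{4} \approx 143.25$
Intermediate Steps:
$I{\left(y \right)} = \sqrt{-5 + y}$
$n = \frac{1}{4}$ ($n = - \frac{\left(\left(-2 + 1\right) + 2\right) \left(3 - 5\right)}{8} = - \frac{\left(-1 + 2\right) \left(-2\right)}{8} = - \frac{1 \left(-2\right)}{8} = \left(- \frac{1}{8}\right) \left(-2\right) = \frac{1}{4} \approx 0.25$)
$g{\left(X,E \right)} = -3$
$\left(n - 48\right) g{\left(\frac{1}{I{\left(4 \right)}},13 \right)} = \left(\frac{1}{4} - 48\right) \left(-3\right) = \left(- \frac{191}{4}\right) \left(-3\right) = \frac{573}{4}$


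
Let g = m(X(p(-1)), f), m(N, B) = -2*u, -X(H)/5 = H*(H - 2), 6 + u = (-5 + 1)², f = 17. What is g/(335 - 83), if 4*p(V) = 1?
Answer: -5/63 ≈ -0.079365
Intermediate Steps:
u = 10 (u = -6 + (-5 + 1)² = -6 + (-4)² = -6 + 16 = 10)
p(V) = ¼ (p(V) = (¼)*1 = ¼)
X(H) = -5*H*(-2 + H) (X(H) = -5*H*(H - 2) = -5*H*(-2 + H))
m(N, B) = -20 (m(N, B) = -2*10 = -20)
g = -20
g/(335 - 83) = -20/(335 - 83) = -20/252 = -20*1/252 = -5/63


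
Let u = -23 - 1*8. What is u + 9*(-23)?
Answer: -238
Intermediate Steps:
u = -31 (u = -23 - 8 = -31)
u + 9*(-23) = -31 + 9*(-23) = -31 - 207 = -238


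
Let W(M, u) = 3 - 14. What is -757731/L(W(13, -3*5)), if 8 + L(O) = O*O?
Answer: -757731/113 ≈ -6705.6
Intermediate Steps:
W(M, u) = -11
L(O) = -8 + O² (L(O) = -8 + O*O = -8 + O²)
-757731/L(W(13, -3*5)) = -757731/(-8 + (-11)²) = -757731/(-8 + 121) = -757731/113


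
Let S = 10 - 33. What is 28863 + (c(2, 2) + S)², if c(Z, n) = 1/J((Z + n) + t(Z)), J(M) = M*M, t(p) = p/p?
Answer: 18368851/625 ≈ 29390.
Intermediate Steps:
t(p) = 1
S = -23
J(M) = M²
c(Z, n) = (1 + Z + n)⁻² (c(Z, n) = 1/(((Z + n) + 1)²) = 1/((1 + Z + n)²) = (1 + Z + n)⁻²)
28863 + (c(2, 2) + S)² = 28863 + ((1 + 2 + 2)⁻² - 23)² = 28863 + (5⁻² - 23)² = 28863 + (1/25 - 23)² = 28863 + (-574/25)² = 28863 + 329476/625 = 18368851/625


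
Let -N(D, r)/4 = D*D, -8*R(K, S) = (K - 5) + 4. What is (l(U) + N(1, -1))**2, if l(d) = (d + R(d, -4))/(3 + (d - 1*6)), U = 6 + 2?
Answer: 10609/1600 ≈ 6.6306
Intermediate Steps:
R(K, S) = 1/8 - K/8 (R(K, S) = -((K - 5) + 4)/8 = -((-5 + K) + 4)/8 = -(-1 + K)/8 = 1/8 - K/8)
N(D, r) = -4*D**2 (N(D, r) = -4*D*D = -4*D**2)
U = 8
l(d) = (1/8 + 7*d/8)/(-3 + d) (l(d) = (d + (1/8 - d/8))/(3 + (d - 1*6)) = (1/8 + 7*d/8)/(3 + (d - 6)) = (1/8 + 7*d/8)/(3 + (-6 + d)) = (1/8 + 7*d/8)/(-3 + d))
(l(U) + N(1, -1))**2 = ((1 + 7*8)/(8*(-3 + 8)) - 4*1**2)**2 = ((1/8)*(1 + 56)/5 - 4*1)**2 = ((1/8)*(1/5)*57 - 4)**2 = (57/40 - 4)**2 = (-103/40)**2 = 10609/1600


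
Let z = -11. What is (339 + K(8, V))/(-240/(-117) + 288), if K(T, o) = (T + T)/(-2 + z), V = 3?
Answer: 13173/11312 ≈ 1.1645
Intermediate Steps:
K(T, o) = -2*T/13 (K(T, o) = (T + T)/(-2 - 11) = (2*T)/(-13) = (2*T)*(-1/13) = -2*T/13)
(339 + K(8, V))/(-240/(-117) + 288) = (339 - 2/13*8)/(-240/(-117) + 288) = (339 - 16/13)/(-240*(-1/117) + 288) = 4391/(13*(80/39 + 288)) = 4391/(13*(11312/39)) = (4391/13)*(39/11312) = 13173/11312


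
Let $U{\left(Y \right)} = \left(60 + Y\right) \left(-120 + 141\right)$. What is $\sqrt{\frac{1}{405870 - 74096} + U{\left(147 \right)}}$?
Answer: $\frac{\sqrt{478491622151146}}{331774} \approx 65.932$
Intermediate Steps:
$U{\left(Y \right)} = 1260 + 21 Y$ ($U{\left(Y \right)} = \left(60 + Y\right) 21 = 1260 + 21 Y$)
$\sqrt{\frac{1}{405870 - 74096} + U{\left(147 \right)}} = \sqrt{\frac{1}{405870 - 74096} + \left(1260 + 21 \cdot 147\right)} = \sqrt{\frac{1}{331774} + \left(1260 + 3087\right)} = \sqrt{\frac{1}{331774} + 4347} = \sqrt{\frac{1442221579}{331774}} = \frac{\sqrt{478491622151146}}{331774}$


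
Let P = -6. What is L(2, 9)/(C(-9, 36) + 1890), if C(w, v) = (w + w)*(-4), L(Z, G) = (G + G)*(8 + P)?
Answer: 2/109 ≈ 0.018349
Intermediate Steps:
L(Z, G) = 4*G (L(Z, G) = (G + G)*(8 - 6) = (2*G)*2 = 4*G)
C(w, v) = -8*w (C(w, v) = (2*w)*(-4) = -8*w)
L(2, 9)/(C(-9, 36) + 1890) = (4*9)/(-8*(-9) + 1890) = 36/(72 + 1890) = 36/1962 = 36*(1/1962) = 2/109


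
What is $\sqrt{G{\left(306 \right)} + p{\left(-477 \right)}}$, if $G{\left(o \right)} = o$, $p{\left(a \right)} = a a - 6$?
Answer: $\sqrt{227829} \approx 477.31$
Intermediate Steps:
$p{\left(a \right)} = -6 + a^{2}$ ($p{\left(a \right)} = a^{2} - 6 = -6 + a^{2}$)
$\sqrt{G{\left(306 \right)} + p{\left(-477 \right)}} = \sqrt{306 - \left(6 - \left(-477\right)^{2}\right)} = \sqrt{306 + \left(-6 + 227529\right)} = \sqrt{306 + 227523} = \sqrt{227829}$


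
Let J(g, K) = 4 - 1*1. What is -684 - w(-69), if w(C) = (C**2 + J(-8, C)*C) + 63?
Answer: -5301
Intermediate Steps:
J(g, K) = 3 (J(g, K) = 4 - 1 = 3)
w(C) = 63 + C**2 + 3*C (w(C) = (C**2 + 3*C) + 63 = 63 + C**2 + 3*C)
-684 - w(-69) = -684 - (63 + (-69)**2 + 3*(-69)) = -684 - (63 + 4761 - 207) = -684 - 1*4617 = -684 - 4617 = -5301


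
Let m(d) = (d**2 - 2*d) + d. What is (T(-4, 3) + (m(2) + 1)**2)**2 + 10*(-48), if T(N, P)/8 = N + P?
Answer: -479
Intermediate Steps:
m(d) = d**2 - d
T(N, P) = 8*N + 8*P (T(N, P) = 8*(N + P) = 8*N + 8*P)
(T(-4, 3) + (m(2) + 1)**2)**2 + 10*(-48) = ((8*(-4) + 8*3) + (2*(-1 + 2) + 1)**2)**2 + 10*(-48) = ((-32 + 24) + (2*1 + 1)**2)**2 - 480 = (-8 + (2 + 1)**2)**2 - 480 = (-8 + 3**2)**2 - 480 = (-8 + 9)**2 - 480 = 1**2 - 480 = 1 - 480 = -479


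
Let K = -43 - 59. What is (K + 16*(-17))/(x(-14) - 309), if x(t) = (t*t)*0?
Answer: 374/309 ≈ 1.2104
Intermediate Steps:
K = -102
x(t) = 0 (x(t) = t**2*0 = 0)
(K + 16*(-17))/(x(-14) - 309) = (-102 + 16*(-17))/(0 - 309) = (-102 - 272)/(-309) = -374*(-1/309) = 374/309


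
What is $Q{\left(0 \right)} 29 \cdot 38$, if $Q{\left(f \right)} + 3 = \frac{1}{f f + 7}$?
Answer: $- \frac{22040}{7} \approx -3148.6$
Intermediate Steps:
$Q{\left(f \right)} = -3 + \frac{1}{7 + f^{2}}$ ($Q{\left(f \right)} = -3 + \frac{1}{f f + 7} = -3 + \frac{1}{f^{2} + 7} = -3 + \frac{1}{7 + f^{2}}$)
$Q{\left(0 \right)} 29 \cdot 38 = \frac{-20 - 3 \cdot 0^{2}}{7 + 0^{2}} \cdot 29 \cdot 38 = \frac{-20 - 0}{7 + 0} \cdot 29 \cdot 38 = \frac{-20 + 0}{7} \cdot 29 \cdot 38 = \frac{1}{7} \left(-20\right) 29 \cdot 38 = \left(- \frac{20}{7}\right) 29 \cdot 38 = \left(- \frac{580}{7}\right) 38 = - \frac{22040}{7}$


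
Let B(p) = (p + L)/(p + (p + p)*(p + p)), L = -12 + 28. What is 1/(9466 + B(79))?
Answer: 25043/237057133 ≈ 0.00010564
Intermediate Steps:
L = 16
B(p) = (16 + p)/(p + 4*p²) (B(p) = (p + 16)/(p + (p + p)*(p + p)) = (16 + p)/(p + (2*p)*(2*p)) = (16 + p)/(p + 4*p²))
1/(9466 + B(79)) = 1/(9466 + (16 + 79)/(79*(1 + 4*79))) = 1/(9466 + (1/79)*95/(1 + 316)) = 1/(9466 + (1/79)*95/317) = 1/(9466 + (1/79)*(1/317)*95) = 1/(9466 + 95/25043) = 1/(237057133/25043) = 25043/237057133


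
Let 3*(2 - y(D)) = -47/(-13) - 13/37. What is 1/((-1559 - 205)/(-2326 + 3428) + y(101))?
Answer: -795093/547610 ≈ -1.4519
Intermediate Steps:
y(D) = 1316/1443 (y(D) = 2 - (-47/(-13) - 13/37)/3 = 2 - (-47*(-1/13) - 13*1/37)/3 = 2 - (47/13 - 13/37)/3 = 2 - ⅓*1570/481 = 2 - 1570/1443 = 1316/1443)
1/((-1559 - 205)/(-2326 + 3428) + y(101)) = 1/((-1559 - 205)/(-2326 + 3428) + 1316/1443) = 1/(-1764/1102 + 1316/1443) = 1/(-1764*1/1102 + 1316/1443) = 1/(-882/551 + 1316/1443) = 1/(-547610/795093) = -795093/547610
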